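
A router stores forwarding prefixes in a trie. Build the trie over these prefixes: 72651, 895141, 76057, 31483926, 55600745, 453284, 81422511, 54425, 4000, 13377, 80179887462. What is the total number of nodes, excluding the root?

For each word, the new-node count is its length minus the longest prefix already in the trie:
  "72651" → 5 new (7, 2, 6, 5, 1)
  "895141" → 6 new (8, 9, 5, 1, 4, 1)
  "76057" → prefix "7" already present; 4 new (6, 0, 5, 7)
  "31483926" → 8 new (3, 1, 4, 8, 3, 9, 2, 6)
  "55600745" → 8 new (5, 5, 6, 0, 0, 7, 4, 5)
  "453284" → 6 new (4, 5, 3, 2, 8, 4)
  "81422511" → prefix "8" already present; 7 new (1, 4, 2, 2, 5, 1, 1)
  "54425" → prefix "5" already present; 4 new (4, 4, 2, 5)
  "4000" → prefix "4" already present; 3 new (0, 0, 0)
  "13377" → 5 new (1, 3, 3, 7, 7)
  "80179887462" → prefix "8" already present; 10 new (0, 1, 7, 9, 8, 8, 7, 4, 6, 2)
Total nodes = 5 + 6 + 4 + 8 + 8 + 6 + 7 + 4 + 3 + 5 + 10 = 66

66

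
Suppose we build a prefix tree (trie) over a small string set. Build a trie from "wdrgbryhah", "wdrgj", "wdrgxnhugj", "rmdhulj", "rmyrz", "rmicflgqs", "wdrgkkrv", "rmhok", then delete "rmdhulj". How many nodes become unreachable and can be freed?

Walk "rmdhulj" from the leaf back toward the root, removing each node that no remaining word uses.
The suffix "dhulj" (5 nodes) is used only by "rmdhulj"; the node for "rm" still has the child "y", so pruning stops there.
Nodes removed: 5

5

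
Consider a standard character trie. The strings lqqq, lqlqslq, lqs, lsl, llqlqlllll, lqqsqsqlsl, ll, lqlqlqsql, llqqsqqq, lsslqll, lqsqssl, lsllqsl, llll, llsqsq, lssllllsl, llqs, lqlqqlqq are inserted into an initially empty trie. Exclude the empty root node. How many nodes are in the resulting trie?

67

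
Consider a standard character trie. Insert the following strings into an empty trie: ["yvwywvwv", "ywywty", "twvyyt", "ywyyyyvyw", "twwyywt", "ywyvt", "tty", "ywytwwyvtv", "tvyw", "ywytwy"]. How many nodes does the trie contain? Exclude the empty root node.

For each word, the new-node count is its length minus the longest prefix already in the trie:
  "yvwywvwv" → 8 new (y, v, w, y, w, v, w, v)
  "ywywty" → prefix "y" already present; 5 new (w, y, w, t, y)
  "twvyyt" → 6 new (t, w, v, y, y, t)
  "ywyyyyvyw" → prefix "ywy" already present; 6 new (y, y, y, v, y, w)
  "twwyywt" → prefix "tw" already present; 5 new (w, y, y, w, t)
  "ywyvt" → prefix "ywy" already present; 2 new (v, t)
  "tty" → prefix "t" already present; 2 new (t, y)
  "ywytwwyvtv" → prefix "ywy" already present; 7 new (t, w, w, y, v, t, v)
  "tvyw" → prefix "t" already present; 3 new (v, y, w)
  "ywytwy" → prefix "ywytw" already present; 1 new (y)
Total nodes = 8 + 5 + 6 + 6 + 5 + 2 + 2 + 7 + 3 + 1 = 45

45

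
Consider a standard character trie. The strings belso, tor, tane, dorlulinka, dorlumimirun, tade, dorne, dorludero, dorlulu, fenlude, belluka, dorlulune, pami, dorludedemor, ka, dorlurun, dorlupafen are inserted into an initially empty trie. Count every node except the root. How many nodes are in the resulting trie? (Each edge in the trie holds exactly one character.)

Insert word by word; a character creates a node only if that edge doesn't already exist:
  "belso" → 5 new (b, e, l, s, o)
  "tor" → 3 new (t, o, r)
  "tane" → prefix "t" already present; 3 new (a, n, e)
  "dorlulinka" → 10 new (d, o, r, l, u, l, i, n, k, a)
  "dorlumimirun" → prefix "dorlu" already present; 7 new (m, i, m, i, r, u, n)
  "tade" → prefix "ta" already present; 2 new (d, e)
  "dorne" → prefix "dor" already present; 2 new (n, e)
  "dorludero" → prefix "dorlu" already present; 4 new (d, e, r, o)
  "dorlulu" → prefix "dorlul" already present; 1 new (u)
  "fenlude" → 7 new (f, e, n, l, u, d, e)
  "belluka" → prefix "bel" already present; 4 new (l, u, k, a)
  "dorlulune" → prefix "dorlulu" already present; 2 new (n, e)
  "pami" → 4 new (p, a, m, i)
  "dorludedemor" → prefix "dorlude" already present; 5 new (d, e, m, o, r)
  "ka" → 2 new (k, a)
  "dorlurun" → prefix "dorlu" already present; 3 new (r, u, n)
  "dorlupafen" → prefix "dorlu" already present; 5 new (p, a, f, e, n)
Total nodes = 5 + 3 + 3 + 10 + 7 + 2 + 2 + 4 + 1 + 7 + 4 + 2 + 4 + 5 + 2 + 3 + 5 = 69

69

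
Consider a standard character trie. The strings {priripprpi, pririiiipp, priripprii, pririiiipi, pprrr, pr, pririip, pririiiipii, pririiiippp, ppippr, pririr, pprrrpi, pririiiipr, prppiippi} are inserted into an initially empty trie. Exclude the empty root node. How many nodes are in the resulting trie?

For each word, the new-node count is its length minus the longest prefix already in the trie:
  "priripprpi" → 10 new (p, r, i, r, i, p, p, r, p, i)
  "pririiiipp" → prefix "priri" already present; 5 new (i, i, i, p, p)
  "priripprii" → prefix "pririppr" already present; 2 new (i, i)
  "pririiiipi" → prefix "pririiiip" already present; 1 new (i)
  "pprrr" → prefix "p" already present; 4 new (p, r, r, r)
  "pr" → prefix "pr" already present; 0 new (none)
  "pririip" → prefix "pririi" already present; 1 new (p)
  "pririiiipii" → prefix "pririiiipi" already present; 1 new (i)
  "pririiiippp" → prefix "pririiiipp" already present; 1 new (p)
  "ppippr" → prefix "pp" already present; 4 new (i, p, p, r)
  "pririr" → prefix "priri" already present; 1 new (r)
  "pprrrpi" → prefix "pprrr" already present; 2 new (p, i)
  "pririiiipr" → prefix "pririiiip" already present; 1 new (r)
  "prppiippi" → prefix "pr" already present; 7 new (p, p, i, i, p, p, i)
Total nodes = 10 + 5 + 2 + 1 + 4 + 0 + 1 + 1 + 1 + 4 + 1 + 2 + 1 + 7 = 40

40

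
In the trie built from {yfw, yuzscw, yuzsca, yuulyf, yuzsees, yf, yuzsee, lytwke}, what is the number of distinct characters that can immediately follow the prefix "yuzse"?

Walk "yuzse" from the root, arriving at one node.
Distinct next characters after "yuzse": e.
That node has 1 child edge.

1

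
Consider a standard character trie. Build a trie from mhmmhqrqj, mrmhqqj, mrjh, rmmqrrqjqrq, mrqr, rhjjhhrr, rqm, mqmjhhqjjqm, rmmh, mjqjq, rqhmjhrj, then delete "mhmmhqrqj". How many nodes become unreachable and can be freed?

A node on "mhmmhqrqj"'s path can go only if nothing else ends at it or branches off below it.
The suffix "hmmhqrqj" (8 nodes) is used only by "mhmmhqrqj"; the node for "m" still has the child "r", so pruning stops there.
Nodes removed: 8

8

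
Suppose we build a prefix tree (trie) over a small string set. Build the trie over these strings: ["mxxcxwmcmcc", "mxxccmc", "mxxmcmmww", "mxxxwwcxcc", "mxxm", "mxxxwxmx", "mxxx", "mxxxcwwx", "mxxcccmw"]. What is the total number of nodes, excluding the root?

37

Count nodes per top-level branch (shared prefixes stored once):
  'm'-branch (mxxcccmw, mxxccmc, mxxcxwmcmcc, mxxm, mxxmcmmww, mxxx, mxxxcwwx, mxxxwwcxcc, mxxxwxmx): 37 nodes
Sum: 37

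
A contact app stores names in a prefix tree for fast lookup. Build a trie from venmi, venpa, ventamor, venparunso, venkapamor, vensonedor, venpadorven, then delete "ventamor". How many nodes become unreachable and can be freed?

5

A node on "ventamor"'s path can go only if nothing else ends at it or branches off below it.
The suffix "tamor" (5 nodes) is used only by "ventamor"; the node for "ven" still has the child "m", so pruning stops there.
Nodes removed: 5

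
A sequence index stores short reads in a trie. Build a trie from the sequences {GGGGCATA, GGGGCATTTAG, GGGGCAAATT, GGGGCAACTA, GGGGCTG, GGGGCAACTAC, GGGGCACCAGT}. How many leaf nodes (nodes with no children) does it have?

A leaf is a node with no children — equivalently, the end of a word that is not a proper prefix of any other stored word.
Those words: "GGGGCAAATT", "GGGGCAACTAC", "GGGGCACCAGT", "GGGGCATA", "GGGGCATTTAG", "GGGGCTG"
Leaf count: 6

6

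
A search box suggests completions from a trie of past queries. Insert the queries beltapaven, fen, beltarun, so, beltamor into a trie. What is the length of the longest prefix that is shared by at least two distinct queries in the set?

5

Look for the deepest trie node that still has at least two words in its subtree.
e.g. "beltamor" and "beltapaven" share the prefix "belta" of length 5; no pair shares a longer one.
Longest shared-prefix length: 5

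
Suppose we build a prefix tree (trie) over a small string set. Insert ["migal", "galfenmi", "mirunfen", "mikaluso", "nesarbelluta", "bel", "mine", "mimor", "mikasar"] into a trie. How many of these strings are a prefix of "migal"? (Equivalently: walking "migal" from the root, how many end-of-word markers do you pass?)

Check each prefix of "migal" against the stored set — each match is an end-marker on the path.
Prefixes of the query that are stored words: "migal"
Count: 1

1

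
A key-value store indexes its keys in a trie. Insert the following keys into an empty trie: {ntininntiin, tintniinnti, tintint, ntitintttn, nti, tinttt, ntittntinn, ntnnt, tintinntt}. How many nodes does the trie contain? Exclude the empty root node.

46

Insert word by word; a character creates a node only if that edge doesn't already exist:
  "ntininntiin" → 11 new (n, t, i, n, i, n, n, t, i, i, n)
  "tintniinnti" → 11 new (t, i, n, t, n, i, i, n, n, t, i)
  "tintint" → prefix "tint" already present; 3 new (i, n, t)
  "ntitintttn" → prefix "nti" already present; 7 new (t, i, n, t, t, t, n)
  "nti" → prefix "nti" already present; 0 new (none)
  "tinttt" → prefix "tint" already present; 2 new (t, t)
  "ntittntinn" → prefix "ntit" already present; 6 new (t, n, t, i, n, n)
  "ntnnt" → prefix "nt" already present; 3 new (n, n, t)
  "tintinntt" → prefix "tintin" already present; 3 new (n, t, t)
Total nodes = 11 + 11 + 3 + 7 + 0 + 2 + 6 + 3 + 3 = 46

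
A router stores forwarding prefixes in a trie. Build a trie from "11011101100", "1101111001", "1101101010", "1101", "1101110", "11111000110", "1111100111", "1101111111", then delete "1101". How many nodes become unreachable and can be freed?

Walk "1101" from the leaf back toward the root, removing each node that no remaining word uses.
Every node on "1101" is still needed (e.g. by "11011101100"), so nothing is freed.
Nodes removed: 0

0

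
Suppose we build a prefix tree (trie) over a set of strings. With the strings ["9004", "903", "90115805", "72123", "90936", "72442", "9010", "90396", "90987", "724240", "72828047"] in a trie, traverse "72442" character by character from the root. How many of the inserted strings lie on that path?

Check each prefix of "72442" against the stored set — each match is an end-marker on the path.
Prefixes of the query that are stored words: "72442"
Count: 1

1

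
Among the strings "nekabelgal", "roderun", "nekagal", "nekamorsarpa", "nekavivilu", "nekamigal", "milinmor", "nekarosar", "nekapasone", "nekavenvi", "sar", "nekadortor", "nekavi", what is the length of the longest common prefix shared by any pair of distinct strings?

6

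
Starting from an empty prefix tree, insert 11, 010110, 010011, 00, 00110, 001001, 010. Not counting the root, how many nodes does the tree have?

Trace insertions, counting only characters that open a new branch:
  "11" → 2 new (1, 1)
  "010110" → 6 new (0, 1, 0, 1, 1, 0)
  "010011" → prefix "010" already present; 3 new (0, 1, 1)
  "00" → prefix "0" already present; 1 new (0)
  "00110" → prefix "00" already present; 3 new (1, 1, 0)
  "001001" → prefix "001" already present; 3 new (0, 0, 1)
  "010" → prefix "010" already present; 0 new (none)
Total nodes = 2 + 6 + 3 + 1 + 3 + 3 + 0 = 18

18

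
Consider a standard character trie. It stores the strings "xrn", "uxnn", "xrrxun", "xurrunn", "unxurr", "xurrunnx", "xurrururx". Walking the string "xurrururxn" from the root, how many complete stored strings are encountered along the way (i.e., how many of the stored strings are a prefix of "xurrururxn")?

1

Traverse "xurrururxn" character by character; count nodes along the way that are marked as word ends.
Prefixes of the query that are stored words: "xurrururx"
Count: 1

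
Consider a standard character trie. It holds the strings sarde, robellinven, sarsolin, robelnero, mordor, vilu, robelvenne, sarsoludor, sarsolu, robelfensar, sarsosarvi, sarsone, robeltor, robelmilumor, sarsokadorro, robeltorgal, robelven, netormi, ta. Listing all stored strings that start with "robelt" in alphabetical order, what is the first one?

Words with prefix "robelt", in lexicographic order: "robeltor", "robeltorgal"
The 1st is robeltor.

robeltor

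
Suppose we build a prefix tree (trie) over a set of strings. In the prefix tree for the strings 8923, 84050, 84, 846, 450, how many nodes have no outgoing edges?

4

Leaves are exactly the stored words that no other stored word extends.
Those words: "450", "84050", "846", "8923"
Leaf count: 4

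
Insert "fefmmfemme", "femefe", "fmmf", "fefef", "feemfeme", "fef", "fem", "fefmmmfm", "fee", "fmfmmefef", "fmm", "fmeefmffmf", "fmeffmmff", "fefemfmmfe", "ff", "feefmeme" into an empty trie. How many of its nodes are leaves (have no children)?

12

Leaves are exactly the stored words that no other stored word extends.
Those words: "feefmeme", "feemfeme", "fefef", "fefemfmmfe", "fefmmfemme", "fefmmmfm", "femefe", "ff", "fmeefmffmf", "fmeffmmff", "fmfmmefef", "fmmf"
Leaf count: 12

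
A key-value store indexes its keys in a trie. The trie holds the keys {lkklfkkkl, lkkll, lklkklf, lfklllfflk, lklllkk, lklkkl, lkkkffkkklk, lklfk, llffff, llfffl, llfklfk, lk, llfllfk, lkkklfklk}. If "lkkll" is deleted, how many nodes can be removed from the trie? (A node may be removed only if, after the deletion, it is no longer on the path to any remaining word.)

A node on "lkkll"'s path can go only if nothing else ends at it or branches off below it.
The suffix "l" (1 node) is used only by "lkkll"; the node for "lkkl" still has the child "f", so pruning stops there.
Nodes removed: 1

1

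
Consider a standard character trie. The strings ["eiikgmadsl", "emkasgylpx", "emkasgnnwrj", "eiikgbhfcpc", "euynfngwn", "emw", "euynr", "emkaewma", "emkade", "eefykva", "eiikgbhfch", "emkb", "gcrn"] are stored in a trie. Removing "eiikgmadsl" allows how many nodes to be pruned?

After clearing the end-marker at "eiikgmadsl", prune upward until reaching a node still needed by another word.
The suffix "madsl" (5 nodes) is used only by "eiikgmadsl"; the node for "eiikg" still has the child "b", so pruning stops there.
Nodes removed: 5

5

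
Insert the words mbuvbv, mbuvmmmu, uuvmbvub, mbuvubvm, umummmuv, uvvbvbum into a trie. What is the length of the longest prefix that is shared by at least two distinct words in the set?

Look for the deepest trie node that still has at least two words in its subtree.
e.g. "mbuvbv" and "mbuvmmmu" share the prefix "mbuv" of length 4; no pair shares a longer one.
Longest shared-prefix length: 4

4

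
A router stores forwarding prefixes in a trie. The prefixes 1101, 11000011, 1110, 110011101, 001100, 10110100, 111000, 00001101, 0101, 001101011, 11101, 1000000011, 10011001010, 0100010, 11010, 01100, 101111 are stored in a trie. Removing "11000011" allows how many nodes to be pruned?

Walk "11000011" from the leaf back toward the root, removing each node that no remaining word uses.
The suffix "0011" (4 nodes) is used only by "11000011"; the node for "1100" still has the child "1", so pruning stops there.
Nodes removed: 4

4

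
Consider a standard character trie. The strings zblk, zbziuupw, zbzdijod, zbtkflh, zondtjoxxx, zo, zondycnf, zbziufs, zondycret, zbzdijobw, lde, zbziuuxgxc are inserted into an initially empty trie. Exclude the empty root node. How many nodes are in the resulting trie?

47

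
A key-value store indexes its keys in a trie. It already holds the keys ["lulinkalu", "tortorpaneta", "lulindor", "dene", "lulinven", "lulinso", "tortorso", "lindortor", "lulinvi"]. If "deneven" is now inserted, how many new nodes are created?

3

The longest prefix of "deneven" already in the trie is "dene" (length 4).
New nodes needed: |"deneven"| − 4 = 7 − 4 = 3.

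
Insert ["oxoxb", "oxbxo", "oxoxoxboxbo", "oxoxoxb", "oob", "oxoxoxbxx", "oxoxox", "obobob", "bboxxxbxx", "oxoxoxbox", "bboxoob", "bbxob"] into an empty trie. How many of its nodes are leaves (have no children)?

Leaves are exactly the stored words that no other stored word extends.
Those words: "bboxoob", "bboxxxbxx", "bbxob", "obobob", "oob", "oxbxo", "oxoxb", "oxoxoxboxbo", "oxoxoxbxx"
Leaf count: 9

9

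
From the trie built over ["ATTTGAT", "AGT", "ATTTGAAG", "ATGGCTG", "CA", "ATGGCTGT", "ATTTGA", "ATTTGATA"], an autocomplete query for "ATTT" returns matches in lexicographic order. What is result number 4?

Filter for "ATTT…" and sort: "ATTTGA", "ATTTGAAG", "ATTTGAT", "ATTTGATA"
The 4th is ATTTGATA.

ATTTGATA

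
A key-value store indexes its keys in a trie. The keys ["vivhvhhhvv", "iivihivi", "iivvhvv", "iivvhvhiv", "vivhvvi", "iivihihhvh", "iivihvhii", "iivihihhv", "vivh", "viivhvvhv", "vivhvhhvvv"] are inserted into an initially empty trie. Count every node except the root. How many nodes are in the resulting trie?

For each word, the new-node count is its length minus the longest prefix already in the trie:
  "vivhvhhhvv" → 10 new (v, i, v, h, v, h, h, h, v, v)
  "iivihivi" → 8 new (i, i, v, i, h, i, v, i)
  "iivvhvv" → prefix "iiv" already present; 4 new (v, h, v, v)
  "iivvhvhiv" → prefix "iivvhv" already present; 3 new (h, i, v)
  "vivhvvi" → prefix "vivhv" already present; 2 new (v, i)
  "iivihihhvh" → prefix "iivihi" already present; 4 new (h, h, v, h)
  "iivihvhii" → prefix "iivih" already present; 4 new (v, h, i, i)
  "iivihihhv" → prefix "iivihihhv" already present; 0 new (none)
  "vivh" → prefix "vivh" already present; 0 new (none)
  "viivhvvhv" → prefix "vi" already present; 7 new (i, v, h, v, v, h, v)
  "vivhvhhvvv" → prefix "vivhvhh" already present; 3 new (v, v, v)
Total nodes = 10 + 8 + 4 + 3 + 2 + 4 + 4 + 0 + 0 + 7 + 3 = 45

45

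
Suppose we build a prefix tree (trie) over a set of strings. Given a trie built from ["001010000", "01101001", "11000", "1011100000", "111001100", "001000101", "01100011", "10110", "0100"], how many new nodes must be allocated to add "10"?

0

Every character of "10" already lies on an existing path (it is a prefix of some stored word).
No new nodes are needed: 0.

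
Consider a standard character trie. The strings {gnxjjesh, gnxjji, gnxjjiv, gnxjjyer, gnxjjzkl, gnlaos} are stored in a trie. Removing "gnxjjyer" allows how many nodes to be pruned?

A node on "gnxjjyer"'s path can go only if nothing else ends at it or branches off below it.
The suffix "yer" (3 nodes) is used only by "gnxjjyer"; the node for "gnxjj" still has the child "e", so pruning stops there.
Nodes removed: 3

3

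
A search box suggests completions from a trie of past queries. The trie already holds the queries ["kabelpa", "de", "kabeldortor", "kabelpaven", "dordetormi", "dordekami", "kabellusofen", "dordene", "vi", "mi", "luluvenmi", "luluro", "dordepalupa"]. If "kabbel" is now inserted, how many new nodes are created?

The longest prefix of "kabbel" already in the trie is "kab" (length 3).
So 6 − 3 = 3 new nodes.

3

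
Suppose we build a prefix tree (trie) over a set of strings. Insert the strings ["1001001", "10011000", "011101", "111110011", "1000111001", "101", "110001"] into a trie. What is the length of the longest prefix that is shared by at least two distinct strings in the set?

4

The deepest shared node is where two words last agree before diverging.
"1001001" and "10011000" agree on "1001" (4 characters) before diverging; nothing deeper is shared.
Longest shared-prefix length: 4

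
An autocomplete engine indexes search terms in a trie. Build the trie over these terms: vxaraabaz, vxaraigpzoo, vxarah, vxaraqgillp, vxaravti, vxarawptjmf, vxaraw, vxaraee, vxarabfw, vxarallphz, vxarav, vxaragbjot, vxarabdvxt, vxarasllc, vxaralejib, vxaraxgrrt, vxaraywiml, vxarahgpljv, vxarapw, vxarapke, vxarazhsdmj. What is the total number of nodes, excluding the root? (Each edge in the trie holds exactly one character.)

For each word, the new-node count is its length minus the longest prefix already in the trie:
  "vxaraabaz" → 9 new (v, x, a, r, a, a, b, a, z)
  "vxaraigpzoo" → prefix "vxara" already present; 6 new (i, g, p, z, o, o)
  "vxarah" → prefix "vxara" already present; 1 new (h)
  "vxaraqgillp" → prefix "vxara" already present; 6 new (q, g, i, l, l, p)
  "vxaravti" → prefix "vxara" already present; 3 new (v, t, i)
  "vxarawptjmf" → prefix "vxara" already present; 6 new (w, p, t, j, m, f)
  "vxaraw" → prefix "vxaraw" already present; 0 new (none)
  "vxaraee" → prefix "vxara" already present; 2 new (e, e)
  "vxarabfw" → prefix "vxara" already present; 3 new (b, f, w)
  "vxarallphz" → prefix "vxara" already present; 5 new (l, l, p, h, z)
  "vxarav" → prefix "vxarav" already present; 0 new (none)
  "vxaragbjot" → prefix "vxara" already present; 5 new (g, b, j, o, t)
  "vxarabdvxt" → prefix "vxarab" already present; 4 new (d, v, x, t)
  "vxarasllc" → prefix "vxara" already present; 4 new (s, l, l, c)
  "vxaralejib" → prefix "vxaral" already present; 4 new (e, j, i, b)
  "vxaraxgrrt" → prefix "vxara" already present; 5 new (x, g, r, r, t)
  "vxaraywiml" → prefix "vxara" already present; 5 new (y, w, i, m, l)
  "vxarahgpljv" → prefix "vxarah" already present; 5 new (g, p, l, j, v)
  "vxarapw" → prefix "vxara" already present; 2 new (p, w)
  "vxarapke" → prefix "vxarap" already present; 2 new (k, e)
  "vxarazhsdmj" → prefix "vxara" already present; 6 new (z, h, s, d, m, j)
Total nodes = 9 + 6 + 1 + 6 + 3 + 6 + 0 + 2 + 3 + 5 + 0 + 5 + 4 + 4 + 4 + 5 + 5 + 5 + 2 + 2 + 6 = 83

83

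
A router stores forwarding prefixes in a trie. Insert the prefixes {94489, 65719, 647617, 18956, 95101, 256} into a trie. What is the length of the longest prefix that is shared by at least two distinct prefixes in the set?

The deepest shared node is where two words last agree before diverging.
e.g. "647617" and "65719" share the prefix "6" of length 1; no pair shares a longer one.
Longest shared-prefix length: 1

1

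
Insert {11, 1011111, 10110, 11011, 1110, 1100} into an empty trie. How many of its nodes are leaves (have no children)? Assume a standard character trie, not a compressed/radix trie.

Leaves are exactly the stored words that no other stored word extends.
Those words: "10110", "1011111", "1100", "11011", "1110"
Leaf count: 5

5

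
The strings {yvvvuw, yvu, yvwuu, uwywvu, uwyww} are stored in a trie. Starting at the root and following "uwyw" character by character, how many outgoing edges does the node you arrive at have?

2

The children of the "uwyw" node are the distinct next characters among strings starting with "uwyw".
Characters that immediately follow "uwyw" among the stored strings: {v, w}.
That node has 2 child edges.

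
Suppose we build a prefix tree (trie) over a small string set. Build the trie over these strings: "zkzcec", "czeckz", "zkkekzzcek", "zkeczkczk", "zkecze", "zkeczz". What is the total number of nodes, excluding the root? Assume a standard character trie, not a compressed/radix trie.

29

Insert word by word; a character creates a node only if that edge doesn't already exist:
  "zkzcec" → 6 new (z, k, z, c, e, c)
  "czeckz" → 6 new (c, z, e, c, k, z)
  "zkkekzzcek" → prefix "zk" already present; 8 new (k, e, k, z, z, c, e, k)
  "zkeczkczk" → prefix "zk" already present; 7 new (e, c, z, k, c, z, k)
  "zkecze" → prefix "zkecz" already present; 1 new (e)
  "zkeczz" → prefix "zkecz" already present; 1 new (z)
Total nodes = 6 + 6 + 8 + 7 + 1 + 1 = 29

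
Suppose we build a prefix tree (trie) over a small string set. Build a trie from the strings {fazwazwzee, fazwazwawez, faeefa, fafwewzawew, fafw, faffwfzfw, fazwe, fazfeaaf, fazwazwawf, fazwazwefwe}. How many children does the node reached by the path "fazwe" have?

0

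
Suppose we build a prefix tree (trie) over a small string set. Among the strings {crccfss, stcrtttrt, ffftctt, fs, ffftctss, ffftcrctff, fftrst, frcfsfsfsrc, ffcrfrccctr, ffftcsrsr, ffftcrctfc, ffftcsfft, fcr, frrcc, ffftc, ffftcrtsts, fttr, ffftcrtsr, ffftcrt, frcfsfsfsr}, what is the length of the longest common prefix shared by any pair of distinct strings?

10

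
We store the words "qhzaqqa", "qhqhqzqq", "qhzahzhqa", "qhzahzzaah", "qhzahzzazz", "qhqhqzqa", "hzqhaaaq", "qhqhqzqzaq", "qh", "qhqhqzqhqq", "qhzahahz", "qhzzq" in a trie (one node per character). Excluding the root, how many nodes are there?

44

Insert word by word; a character creates a node only if that edge doesn't already exist:
  "qhzaqqa" → 7 new (q, h, z, a, q, q, a)
  "qhqhqzqq" → prefix "qh" already present; 6 new (q, h, q, z, q, q)
  "qhzahzhqa" → prefix "qhza" already present; 5 new (h, z, h, q, a)
  "qhzahzzaah" → prefix "qhzahz" already present; 4 new (z, a, a, h)
  "qhzahzzazz" → prefix "qhzahzza" already present; 2 new (z, z)
  "qhqhqzqa" → prefix "qhqhqzq" already present; 1 new (a)
  "hzqhaaaq" → 8 new (h, z, q, h, a, a, a, q)
  "qhqhqzqzaq" → prefix "qhqhqzq" already present; 3 new (z, a, q)
  "qh" → prefix "qh" already present; 0 new (none)
  "qhqhqzqhqq" → prefix "qhqhqzq" already present; 3 new (h, q, q)
  "qhzahahz" → prefix "qhzah" already present; 3 new (a, h, z)
  "qhzzq" → prefix "qhz" already present; 2 new (z, q)
Total nodes = 7 + 6 + 5 + 4 + 2 + 1 + 8 + 3 + 0 + 3 + 3 + 2 = 44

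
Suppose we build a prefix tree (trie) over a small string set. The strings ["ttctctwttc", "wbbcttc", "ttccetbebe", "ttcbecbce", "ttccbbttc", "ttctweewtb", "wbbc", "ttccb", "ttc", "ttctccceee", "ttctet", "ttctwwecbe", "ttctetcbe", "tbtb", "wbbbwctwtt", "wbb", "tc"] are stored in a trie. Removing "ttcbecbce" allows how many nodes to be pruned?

6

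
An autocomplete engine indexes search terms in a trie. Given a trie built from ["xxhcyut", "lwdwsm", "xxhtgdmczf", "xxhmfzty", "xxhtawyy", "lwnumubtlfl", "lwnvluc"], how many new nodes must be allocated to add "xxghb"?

Walking "xxghb" from the root, the first 2 characters ("xx") follow existing edges; "g" is the first miss.
New nodes needed: |"xxghb"| − 2 = 5 − 2 = 3.

3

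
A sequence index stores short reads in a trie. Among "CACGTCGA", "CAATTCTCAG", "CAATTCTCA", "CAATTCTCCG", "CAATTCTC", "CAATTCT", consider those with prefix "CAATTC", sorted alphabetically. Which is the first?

CAATTCT

DFS of the "CAATTC" subtree visits, in order: "CAATTCT", "CAATTCTC", "CAATTCTCA", "CAATTCTCAG", "CAATTCTCCG"
The 1st is CAATTCT.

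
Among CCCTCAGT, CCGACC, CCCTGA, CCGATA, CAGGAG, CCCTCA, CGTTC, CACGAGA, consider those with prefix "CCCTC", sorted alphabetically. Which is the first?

CCCTCA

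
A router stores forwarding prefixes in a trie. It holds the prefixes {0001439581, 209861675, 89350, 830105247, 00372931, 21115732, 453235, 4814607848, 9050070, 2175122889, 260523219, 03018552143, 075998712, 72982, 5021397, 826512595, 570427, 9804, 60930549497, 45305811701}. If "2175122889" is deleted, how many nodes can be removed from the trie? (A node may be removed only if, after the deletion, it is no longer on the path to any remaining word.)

8

After clearing the end-marker at "2175122889", prune upward until reaching a node still needed by another word.
The suffix "75122889" (8 nodes) is used only by "2175122889"; the node for "21" still has the child "1", so pruning stops there.
Nodes removed: 8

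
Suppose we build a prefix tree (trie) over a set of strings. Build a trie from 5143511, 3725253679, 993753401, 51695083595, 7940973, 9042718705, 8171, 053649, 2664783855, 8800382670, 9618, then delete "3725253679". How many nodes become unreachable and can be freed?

10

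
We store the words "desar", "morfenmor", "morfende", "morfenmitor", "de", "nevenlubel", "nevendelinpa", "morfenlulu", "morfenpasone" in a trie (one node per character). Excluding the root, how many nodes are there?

Insert word by word; a character creates a node only if that edge doesn't already exist:
  "desar" → 5 new (d, e, s, a, r)
  "morfenmor" → 9 new (m, o, r, f, e, n, m, o, r)
  "morfende" → prefix "morfen" already present; 2 new (d, e)
  "morfenmitor" → prefix "morfenm" already present; 4 new (i, t, o, r)
  "de" → prefix "de" already present; 0 new (none)
  "nevenlubel" → 10 new (n, e, v, e, n, l, u, b, e, l)
  "nevendelinpa" → prefix "neven" already present; 7 new (d, e, l, i, n, p, a)
  "morfenlulu" → prefix "morfen" already present; 4 new (l, u, l, u)
  "morfenpasone" → prefix "morfen" already present; 6 new (p, a, s, o, n, e)
Total nodes = 5 + 9 + 2 + 4 + 0 + 10 + 7 + 4 + 6 = 47

47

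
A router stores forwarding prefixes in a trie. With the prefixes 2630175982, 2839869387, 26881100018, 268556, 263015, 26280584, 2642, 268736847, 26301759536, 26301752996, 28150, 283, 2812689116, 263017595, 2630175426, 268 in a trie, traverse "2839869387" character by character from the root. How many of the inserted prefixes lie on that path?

2

Check each prefix of "2839869387" against the stored set — each match is an end-marker on the path.
Prefixes of the query that are stored words: "283", "2839869387"
Count: 2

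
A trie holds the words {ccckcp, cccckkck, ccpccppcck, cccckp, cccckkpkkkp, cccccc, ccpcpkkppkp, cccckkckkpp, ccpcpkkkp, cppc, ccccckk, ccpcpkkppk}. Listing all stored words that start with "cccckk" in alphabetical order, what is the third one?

DFS of the "cccckk" subtree visits, in order: "cccckkck", "cccckkckkpp", "cccckkpkkkp"
Position 3: cccckkpkkkp

cccckkpkkkp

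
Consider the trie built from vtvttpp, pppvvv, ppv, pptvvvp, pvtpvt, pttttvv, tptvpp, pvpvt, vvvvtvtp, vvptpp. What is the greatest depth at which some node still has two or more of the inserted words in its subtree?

2

Equivalently: take the maximum, over all pairs, of their longest common prefix length.
"pppvvv" and "pptvvvp" agree on "pp" (2 characters) before diverging; nothing deeper is shared.
Longest shared-prefix length: 2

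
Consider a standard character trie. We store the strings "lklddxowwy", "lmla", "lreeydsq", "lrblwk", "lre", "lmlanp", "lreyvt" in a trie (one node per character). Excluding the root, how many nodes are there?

Trie structure (* marks end of a word):
(root)
└─ l
   ├─ k
   │  └─ l
   │     └─ d
   │        └─ d
   │           └─ x
   │              └─ o
   │                 └─ w
   │                    └─ w
   │                       └─ y *
   ├─ m
   │  └─ l
   │     └─ a *
   │        └─ n
   │           └─ p *
   └─ r
      ├─ b
      │  └─ l
      │     └─ w
      │        └─ k *
      └─ e *
         ├─ e
         │  └─ y
         │     └─ d
         │        └─ s
         │           └─ q *
         └─ y
            └─ v
               └─ t *
Counting every labelled node above: 29.

29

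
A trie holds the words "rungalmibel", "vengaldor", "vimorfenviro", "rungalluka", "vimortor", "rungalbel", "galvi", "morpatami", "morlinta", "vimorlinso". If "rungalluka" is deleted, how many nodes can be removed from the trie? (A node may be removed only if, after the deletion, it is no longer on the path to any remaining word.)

After clearing the end-marker at "rungalluka", prune upward until reaching a node still needed by another word.
The suffix "luka" (4 nodes) is used only by "rungalluka"; the node for "rungal" still has the child "m", so pruning stops there.
Nodes removed: 4

4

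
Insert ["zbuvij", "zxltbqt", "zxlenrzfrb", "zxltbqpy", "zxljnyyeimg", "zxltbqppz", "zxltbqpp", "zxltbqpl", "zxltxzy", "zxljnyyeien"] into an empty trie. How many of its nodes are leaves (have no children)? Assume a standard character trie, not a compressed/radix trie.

Leaves are exactly the stored words that no other stored word extends.
Those words: "zbuvij", "zxlenrzfrb", "zxljnyyeien", "zxljnyyeimg", "zxltbqpl", "zxltbqppz", "zxltbqpy", "zxltbqt", "zxltxzy"
Leaf count: 9

9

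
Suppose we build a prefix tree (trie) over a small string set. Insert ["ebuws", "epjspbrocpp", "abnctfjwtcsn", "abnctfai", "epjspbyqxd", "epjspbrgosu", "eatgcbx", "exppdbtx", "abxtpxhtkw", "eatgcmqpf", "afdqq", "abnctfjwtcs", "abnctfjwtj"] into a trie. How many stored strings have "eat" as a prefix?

2

Filter for entries beginning with "eat":
Matches: "eatgcbx", "eatgcmqpf"
Count: 2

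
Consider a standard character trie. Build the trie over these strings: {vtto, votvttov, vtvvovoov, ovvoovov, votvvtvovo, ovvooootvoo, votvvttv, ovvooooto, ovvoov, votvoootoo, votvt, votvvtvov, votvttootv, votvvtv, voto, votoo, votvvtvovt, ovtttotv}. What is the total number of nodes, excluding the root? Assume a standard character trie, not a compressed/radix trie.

59

Trace insertions, counting only characters that open a new branch:
  "vtto" → 4 new (v, t, t, o)
  "votvttov" → prefix "v" already present; 7 new (o, t, v, t, t, o, v)
  "vtvvovoov" → prefix "vt" already present; 7 new (v, v, o, v, o, o, v)
  "ovvoovov" → 8 new (o, v, v, o, o, v, o, v)
  "votvvtvovo" → prefix "votv" already present; 6 new (v, t, v, o, v, o)
  "ovvooootvoo" → prefix "ovvoo" already present; 6 new (o, o, t, v, o, o)
  "votvvttv" → prefix "votvvt" already present; 2 new (t, v)
  "ovvooooto" → prefix "ovvoooot" already present; 1 new (o)
  "ovvoov" → prefix "ovvoov" already present; 0 new (none)
  "votvoootoo" → prefix "votv" already present; 6 new (o, o, o, t, o, o)
  "votvt" → prefix "votvt" already present; 0 new (none)
  "votvvtvov" → prefix "votvvtvov" already present; 0 new (none)
  "votvttootv" → prefix "votvtto" already present; 3 new (o, t, v)
  "votvvtv" → prefix "votvvtv" already present; 0 new (none)
  "voto" → prefix "vot" already present; 1 new (o)
  "votoo" → prefix "voto" already present; 1 new (o)
  "votvvtvovt" → prefix "votvvtvov" already present; 1 new (t)
  "ovtttotv" → prefix "ov" already present; 6 new (t, t, t, o, t, v)
Total nodes = 4 + 7 + 7 + 8 + 6 + 6 + 2 + 1 + 0 + 6 + 0 + 0 + 3 + 0 + 1 + 1 + 1 + 6 = 59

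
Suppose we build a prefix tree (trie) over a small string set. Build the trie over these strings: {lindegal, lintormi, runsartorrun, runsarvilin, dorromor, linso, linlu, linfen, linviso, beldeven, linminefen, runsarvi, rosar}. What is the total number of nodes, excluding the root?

68

Trace insertions, counting only characters that open a new branch:
  "lindegal" → 8 new (l, i, n, d, e, g, a, l)
  "lintormi" → prefix "lin" already present; 5 new (t, o, r, m, i)
  "runsartorrun" → 12 new (r, u, n, s, a, r, t, o, r, r, u, n)
  "runsarvilin" → prefix "runsar" already present; 5 new (v, i, l, i, n)
  "dorromor" → 8 new (d, o, r, r, o, m, o, r)
  "linso" → prefix "lin" already present; 2 new (s, o)
  "linlu" → prefix "lin" already present; 2 new (l, u)
  "linfen" → prefix "lin" already present; 3 new (f, e, n)
  "linviso" → prefix "lin" already present; 4 new (v, i, s, o)
  "beldeven" → 8 new (b, e, l, d, e, v, e, n)
  "linminefen" → prefix "lin" already present; 7 new (m, i, n, e, f, e, n)
  "runsarvi" → prefix "runsarvi" already present; 0 new (none)
  "rosar" → prefix "r" already present; 4 new (o, s, a, r)
Total nodes = 8 + 5 + 12 + 5 + 8 + 2 + 2 + 3 + 4 + 8 + 7 + 0 + 4 = 68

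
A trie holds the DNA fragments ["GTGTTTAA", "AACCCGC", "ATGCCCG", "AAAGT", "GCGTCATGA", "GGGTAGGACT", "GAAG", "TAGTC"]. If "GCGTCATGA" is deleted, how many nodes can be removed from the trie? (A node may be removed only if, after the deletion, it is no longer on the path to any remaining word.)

Walk "GCGTCATGA" from the leaf back toward the root, removing each node that no remaining word uses.
The suffix "CGTCATGA" (8 nodes) is used only by "GCGTCATGA"; the node for "G" still has the child "T", so pruning stops there.
Nodes removed: 8

8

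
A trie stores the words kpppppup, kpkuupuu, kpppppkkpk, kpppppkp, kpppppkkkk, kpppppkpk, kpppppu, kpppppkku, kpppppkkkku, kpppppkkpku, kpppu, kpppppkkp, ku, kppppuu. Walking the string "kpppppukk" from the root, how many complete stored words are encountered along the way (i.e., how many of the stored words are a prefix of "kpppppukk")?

1

Walk "kpppppukk" from the root; an end-of-word marker is hit whenever a stored word is a prefix of "kpppppukk".
Prefixes of the query that are stored words: "kpppppu"
Count: 1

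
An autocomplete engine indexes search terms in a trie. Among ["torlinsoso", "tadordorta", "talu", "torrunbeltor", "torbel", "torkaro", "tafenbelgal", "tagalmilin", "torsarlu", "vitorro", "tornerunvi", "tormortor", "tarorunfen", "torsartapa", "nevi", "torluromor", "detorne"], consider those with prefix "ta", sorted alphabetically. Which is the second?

Filter for "ta…" and sort: "tadordorta", "tafenbelgal", "tagalmilin", "talu", "tarorunfen"
The 2nd is tafenbelgal.

tafenbelgal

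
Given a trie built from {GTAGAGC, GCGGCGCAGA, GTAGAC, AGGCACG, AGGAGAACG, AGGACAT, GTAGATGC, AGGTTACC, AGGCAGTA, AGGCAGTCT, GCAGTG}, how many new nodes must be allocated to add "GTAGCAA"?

"GTAG" is already a path in the trie; the remaining "CAA" must be added.
Each of the 3 remaining characters creates one node.

3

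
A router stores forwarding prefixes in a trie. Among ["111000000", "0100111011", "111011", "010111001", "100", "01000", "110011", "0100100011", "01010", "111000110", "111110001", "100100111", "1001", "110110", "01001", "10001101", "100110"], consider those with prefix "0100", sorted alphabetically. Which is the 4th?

0100111011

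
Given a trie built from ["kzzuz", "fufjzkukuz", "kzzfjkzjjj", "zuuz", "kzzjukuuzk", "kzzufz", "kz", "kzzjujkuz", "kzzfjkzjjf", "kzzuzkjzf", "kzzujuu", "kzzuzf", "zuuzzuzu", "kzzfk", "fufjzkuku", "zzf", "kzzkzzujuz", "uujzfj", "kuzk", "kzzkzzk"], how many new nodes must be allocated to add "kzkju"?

3

The longest prefix of "kzkju" already in the trie is "kz" (length 2).
New nodes needed: |"kzkju"| − 2 = 5 − 2 = 3.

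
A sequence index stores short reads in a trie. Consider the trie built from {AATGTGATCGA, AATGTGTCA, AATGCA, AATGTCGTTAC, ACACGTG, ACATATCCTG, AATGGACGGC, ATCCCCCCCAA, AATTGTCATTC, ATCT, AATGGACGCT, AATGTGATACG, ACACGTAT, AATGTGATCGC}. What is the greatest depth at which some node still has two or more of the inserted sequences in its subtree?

10

Look for the deepest trie node that still has at least two words in its subtree.
"AATGTGATCGA" and "AATGTGATCGC" agree on "AATGTGATCG" (10 characters) before diverging; nothing deeper is shared.
Longest shared-prefix length: 10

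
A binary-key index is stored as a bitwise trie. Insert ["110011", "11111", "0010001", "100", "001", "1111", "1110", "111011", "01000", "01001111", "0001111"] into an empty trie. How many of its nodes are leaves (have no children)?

8

Leaves are exactly the stored words that no other stored word extends.
Those words: "0001111", "0010001", "01000", "01001111", "100", "110011", "111011", "11111"
Leaf count: 8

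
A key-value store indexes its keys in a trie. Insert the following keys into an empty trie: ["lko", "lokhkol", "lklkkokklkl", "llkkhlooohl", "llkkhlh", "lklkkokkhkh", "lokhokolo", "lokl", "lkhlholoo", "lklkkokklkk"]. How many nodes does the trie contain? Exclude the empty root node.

46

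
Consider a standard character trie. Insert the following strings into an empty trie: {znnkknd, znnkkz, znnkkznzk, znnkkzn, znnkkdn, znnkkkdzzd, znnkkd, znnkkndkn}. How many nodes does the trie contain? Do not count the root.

Count nodes per top-level branch (shared prefixes stored once):
  'z'-branch (znnkkd, znnkkdn, znnkkkdzzd, znnkknd, znnkkndkn, znnkkz, znnkkzn, znnkkznzk): 20 nodes
Sum: 20

20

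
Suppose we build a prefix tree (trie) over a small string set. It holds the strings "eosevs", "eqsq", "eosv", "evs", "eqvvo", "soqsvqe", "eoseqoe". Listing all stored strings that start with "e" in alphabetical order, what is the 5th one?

Words with prefix "e", in lexicographic order: "eoseqoe", "eosevs", "eosv", "eqsq", "eqvvo", "evs"
Position 5: eqvvo

eqvvo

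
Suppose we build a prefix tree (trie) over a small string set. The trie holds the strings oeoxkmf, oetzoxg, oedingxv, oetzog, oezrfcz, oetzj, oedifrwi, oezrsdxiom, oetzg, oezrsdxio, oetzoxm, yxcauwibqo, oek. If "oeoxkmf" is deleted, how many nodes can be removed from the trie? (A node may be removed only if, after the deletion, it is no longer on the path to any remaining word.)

5

A node on "oeoxkmf"'s path can go only if nothing else ends at it or branches off below it.
The suffix "oxkmf" (5 nodes) is used only by "oeoxkmf"; the node for "oe" still has the child "t", so pruning stops there.
Nodes removed: 5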